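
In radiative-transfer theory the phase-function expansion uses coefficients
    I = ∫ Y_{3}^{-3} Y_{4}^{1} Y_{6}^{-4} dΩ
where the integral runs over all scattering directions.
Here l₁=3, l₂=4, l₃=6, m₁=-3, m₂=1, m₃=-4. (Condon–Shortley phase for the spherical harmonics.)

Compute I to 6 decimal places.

Σmᵢ = -6 ≠ 0, so the φ-integral vanishes; I = 0

0.000000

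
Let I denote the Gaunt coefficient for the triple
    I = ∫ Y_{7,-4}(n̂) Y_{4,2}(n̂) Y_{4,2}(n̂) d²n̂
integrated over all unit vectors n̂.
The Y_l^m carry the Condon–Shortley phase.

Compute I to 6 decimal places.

L=15 odd ⇒ parity kills the (l;000) factor ⇒ I = 0

0.000000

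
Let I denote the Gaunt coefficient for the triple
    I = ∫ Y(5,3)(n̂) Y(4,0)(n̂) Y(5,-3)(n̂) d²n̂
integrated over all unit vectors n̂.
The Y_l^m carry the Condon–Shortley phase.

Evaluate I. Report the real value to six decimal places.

Rules hold: Σm=0, L=14 even, 1≤5≤9.
N = 11·9·11 = 1089
Δ = 4!·6!·4!/15! = 1/3153150
Racah Σ t=0..4: t=0:+1/69120 t=1:−1/1728 t=2:+1/576 t=3:−1/1728 t=4:+1/69120 = 7/11520
⇒ 3j(5 4 5; 0 0 0)² = 2/143, sgn -1
Racah Σ t=0..2: t=0:+1/27648 t=1:−1/4320 t=2:+1/11520 = -1/9216
⇒ 3j(5 4 5; 3 0 -3)² = 2/143, sgn -1
4πI² = N·(3j₀)²·(3jₘ)² = 36/169
I = +1·√(0.213018/4π) = 0.13019760

0.130198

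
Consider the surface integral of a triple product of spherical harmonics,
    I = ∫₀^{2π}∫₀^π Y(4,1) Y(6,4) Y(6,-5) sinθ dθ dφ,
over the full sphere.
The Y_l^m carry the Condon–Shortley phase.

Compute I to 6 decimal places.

m-sum 0 ✓  L=16 even ✓  2≤6≤10 ✓
Π(2lᵢ+1) = 9×13×13 = 1521
triangle coeff Δ(4,6,6) = 1/15315300
Σ_t [0,4]: t=0:+1/829440 t=1:−1/25920 t=2:+1/9216 t=3:−1/25920 t=4:+1/829440 = 7/207360
(3j)²=28/2431 [(4 6 6; 0 0 0)], sign=+1
Σ_t [2,3]: t=2:+1/967680 t=3:−1/725760 = -1/2903040
(3j)²=5/3094 [(4 6 6; 1 4 -5)], sign=+1
⇒ 4πI² = 90/3179
I = (+1)√(90/3179/(4π)) = 0.04746473

0.047465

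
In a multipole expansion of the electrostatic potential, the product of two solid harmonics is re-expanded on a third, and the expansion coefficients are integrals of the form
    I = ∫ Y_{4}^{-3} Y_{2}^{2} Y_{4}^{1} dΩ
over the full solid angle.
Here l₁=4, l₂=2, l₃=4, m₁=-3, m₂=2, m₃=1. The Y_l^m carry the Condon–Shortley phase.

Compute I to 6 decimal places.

0.159270

Checks pass: Σm=0; 10 even; l₃=4∈[2,6].
(2·4+1)(2·2+1)(2·4+1) = 405
Δ: 2! 6! 2! / 11! → 1/13860
sum: t=0:+1/192 t=1:−1/36 t=2:+1/192 = -5/288
3j²(4 2 4; 0 0 0) = Δ·Π!·Σ² = 20/693  (sign -1)
sum: t=2:+1/480 = 1/480
3j²(4 2 4; -3 2 1) = Δ·Π!·Σ² = 3/110  (sign -1)
combine: 4πI² = 405·20/693·3/110 = 270/847
take √, sign +1: I = 0.15927046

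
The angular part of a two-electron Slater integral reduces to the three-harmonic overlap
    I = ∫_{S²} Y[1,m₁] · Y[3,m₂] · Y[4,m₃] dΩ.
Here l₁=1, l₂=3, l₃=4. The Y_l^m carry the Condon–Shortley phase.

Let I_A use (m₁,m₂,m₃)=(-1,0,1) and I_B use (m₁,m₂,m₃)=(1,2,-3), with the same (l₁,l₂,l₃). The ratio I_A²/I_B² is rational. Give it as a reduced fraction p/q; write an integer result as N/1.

10/21

Shared (l₁,l₂,l₃)=(1,3,4): N and (l;000)² cancel in I_A²/I_B².
A: Δ = 0!·2!·6!/9! = 1/252; Racah Σ t=0..0: t=0:+1/72 = 1/72; ⇒ 3j(1 3 4; -1 0 1)² = 5/126, sgn -1
B: Δ = 0!·2!·6!/9! = 1/252; Racah Σ t=0..0: t=0:+1/240 = 1/240; ⇒ 3j(1 3 4; 1 2 -3)² = 1/12, sgn -1
I_A²/I_B² = (5/126)/(1/12) = 10/21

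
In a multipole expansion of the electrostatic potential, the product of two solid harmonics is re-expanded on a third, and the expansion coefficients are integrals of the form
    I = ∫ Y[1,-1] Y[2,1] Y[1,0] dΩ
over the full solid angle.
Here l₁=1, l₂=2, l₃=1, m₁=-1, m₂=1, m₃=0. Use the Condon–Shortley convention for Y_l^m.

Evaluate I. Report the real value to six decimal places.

m-sum 0 ✓  L=4 even ✓  1≤1≤3 ✓
Π(2lᵢ+1) = 3×5×3 = 45
triangle coeff Δ(1,2,1) = 1/30
Σ_t [1,1]: t=1:−1/1 = -1/1
(3j)²=2/15 [(1 2 1; 0 0 0)], sign=+1
Σ_t [2,2]: t=2:+1/2 = 1/2
(3j)²=1/10 [(1 2 1; -1 1 0)], sign=-1
⇒ 4πI² = 3/5
I = (-1)√(3/5/(4π)) = -0.21850969

-0.218510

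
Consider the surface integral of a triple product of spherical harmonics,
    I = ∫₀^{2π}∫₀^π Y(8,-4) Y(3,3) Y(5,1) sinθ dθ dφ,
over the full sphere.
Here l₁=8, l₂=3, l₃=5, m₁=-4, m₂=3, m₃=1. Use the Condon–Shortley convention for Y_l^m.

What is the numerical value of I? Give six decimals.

m-sum 0 ✓  L=16 even ✓  5≤5≤11 ✓
Π(2lᵢ+1) = 17×7×11 = 1309
triangle coeff Δ(8,3,5) = 1/136136
Σ_t [3,3]: t=3:−1/518400 = -1/518400
(3j)²=56/2431 [(8 3 5; 0 0 0)], sign=+1
Σ_t [6,6]: t=6:+1/12441600 = 1/12441600
(3j)²=3/442 [(8 3 5; -4 3 1)], sign=+1
⇒ 4πI² = 588/2873
I = (+1)√(588/2873/(4π)) = 0.12761917

0.127619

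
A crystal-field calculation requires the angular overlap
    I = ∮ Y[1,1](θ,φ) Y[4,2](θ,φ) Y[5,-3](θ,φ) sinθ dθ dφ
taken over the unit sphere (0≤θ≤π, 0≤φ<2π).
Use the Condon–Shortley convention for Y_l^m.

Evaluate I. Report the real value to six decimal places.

-0.259847

m-sum 0 ✓  L=10 even ✓  3≤5≤5 ✓
Π(2lᵢ+1) = 3×9×11 = 297
triangle coeff Δ(1,4,5) = 1/495
Σ_t [0,0]: t=0:+1/576 = 1/576
(3j)²=5/99 [(1 4 5; 0 0 0)], sign=-1
Σ_t [0,0]: t=0:+1/2880 = 1/2880
(3j)²=28/495 [(1 4 5; 1 2 -3)], sign=+1
⇒ 4πI² = 28/33
I = (-1)√(28/33/(4π)) = -0.25984664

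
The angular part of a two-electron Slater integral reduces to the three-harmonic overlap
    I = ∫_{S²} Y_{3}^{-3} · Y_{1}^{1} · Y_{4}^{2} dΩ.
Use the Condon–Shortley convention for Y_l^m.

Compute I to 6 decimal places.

Rules hold: Σm=0, L=8 even, 2≤4≤4.
N = 7·3·9 = 189
Δ = 0!·6!·2!/9! = 1/252
Racah Σ t=0..0: t=0:+1/36 = 1/36
⇒ 3j(3 1 4; 0 0 0)² = 4/63, sgn +1
Racah Σ t=0..0: t=0:+1/1440 = 1/1440
⇒ 3j(3 1 4; -3 1 2)² = 1/252, sgn +1
4πI² = N·(3j₀)²·(3jₘ)² = 1/21
I = +1·√(0.047619/4π) = 0.06155813

0.061558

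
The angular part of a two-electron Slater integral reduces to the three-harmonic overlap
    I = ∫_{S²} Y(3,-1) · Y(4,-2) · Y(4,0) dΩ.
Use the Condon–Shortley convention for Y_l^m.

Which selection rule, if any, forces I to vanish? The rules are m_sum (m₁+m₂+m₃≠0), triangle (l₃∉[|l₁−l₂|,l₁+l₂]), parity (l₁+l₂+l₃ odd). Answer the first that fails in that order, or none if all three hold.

m_sum

Σmᵢ = -3  ✗
l₃∈[|l₁−l₂|,l₁+l₂]=[1,7], have l₃=4
Σlᵢ = 11 ⇒ odd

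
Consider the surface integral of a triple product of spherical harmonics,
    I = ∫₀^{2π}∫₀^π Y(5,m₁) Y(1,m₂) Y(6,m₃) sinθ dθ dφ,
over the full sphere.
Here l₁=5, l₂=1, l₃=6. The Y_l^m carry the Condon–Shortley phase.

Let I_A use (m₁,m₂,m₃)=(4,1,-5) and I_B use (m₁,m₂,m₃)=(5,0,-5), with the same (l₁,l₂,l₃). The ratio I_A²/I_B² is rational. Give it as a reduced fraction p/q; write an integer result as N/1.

5/1

Same 5,1,6: normalisation and zero-m 3j drop out of the ratio.
A: Δ: 0! 10! 2! / 13! → 1/858; sum: t=0:+1/725760 = 1/725760; 3j²(5 1 6; 4 1 -5) = Δ·Π!·Σ² = 5/78  (sign -1)
B: Δ: 0! 10! 2! / 13! → 1/858; sum: t=0:+1/3628800 = 1/3628800; 3j²(5 1 6; 5 0 -5) = Δ·Π!·Σ² = 1/78  (sign -1)
I_A²/I_B² = (5/78)/(1/78) = 5/1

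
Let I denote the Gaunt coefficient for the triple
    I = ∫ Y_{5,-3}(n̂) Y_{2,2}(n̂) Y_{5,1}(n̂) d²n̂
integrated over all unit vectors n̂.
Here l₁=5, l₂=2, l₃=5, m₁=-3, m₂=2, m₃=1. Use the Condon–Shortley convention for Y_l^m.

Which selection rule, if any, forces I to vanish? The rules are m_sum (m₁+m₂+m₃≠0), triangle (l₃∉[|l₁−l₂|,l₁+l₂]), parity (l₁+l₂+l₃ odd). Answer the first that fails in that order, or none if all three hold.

Σmᵢ = 0  ✓
l₃∈[|l₁−l₂|,l₁+l₂]=[3,7], have l₃=5  ✓
Σlᵢ = 12 ⇒ even  ✓

none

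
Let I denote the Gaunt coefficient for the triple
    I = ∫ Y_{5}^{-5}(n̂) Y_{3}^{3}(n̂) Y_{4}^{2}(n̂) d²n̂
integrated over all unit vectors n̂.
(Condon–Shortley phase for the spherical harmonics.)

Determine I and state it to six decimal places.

m-sum 0 ✓  L=12 even ✓  2≤4≤8 ✓
Π(2lᵢ+1) = 11×7×9 = 693
triangle coeff Δ(5,3,4) = 1/180180
Σ_t [1,3]: t=1:−1/576 t=2:+1/144 t=3:−1/576 = 1/288
(3j)²=20/1001 [(5 3 4; 0 0 0)], sign=+1
Σ_t [4,4]: t=4:+1/34560 = 1/34560
(3j)²=5/286 [(5 3 4; -5 3 2)], sign=+1
⇒ 4πI² = 450/1859
I = (+1)√(450/1859/(4π)) = 0.13879110

0.138791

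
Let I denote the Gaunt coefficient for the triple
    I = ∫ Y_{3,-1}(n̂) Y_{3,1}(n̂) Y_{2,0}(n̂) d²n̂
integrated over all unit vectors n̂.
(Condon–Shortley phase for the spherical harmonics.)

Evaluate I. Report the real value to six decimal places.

Checks pass: Σm=0; 8 even; l₃=2∈[0,6].
(2·3+1)(2·3+1)(2·2+1) = 245
Δ: 4! 2! 2! / 9! → 1/3780
sum: t=1:−1/24 t=2:+1/4 t=3:−1/24 = 1/6
3j²(3 3 2; 0 0 0) = Δ·Π!·Σ² = 4/105  (sign +1)
sum: t=2:+1/16 t=3:−1/6 t=4:+1/96 = -3/32
3j²(3 3 2; -1 1 0) = Δ·Π!·Σ² = 3/140  (sign -1)
combine: 4πI² = 245·4/105·3/140 = 1/5
take √, sign -1: I = -0.12615663

-0.126157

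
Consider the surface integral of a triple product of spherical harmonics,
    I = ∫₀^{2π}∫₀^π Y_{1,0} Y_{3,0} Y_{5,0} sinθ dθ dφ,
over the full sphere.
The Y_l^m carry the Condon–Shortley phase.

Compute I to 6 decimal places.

0.000000

l₃=5 ∉ [2,4] — triangle fails ⇒ I = 0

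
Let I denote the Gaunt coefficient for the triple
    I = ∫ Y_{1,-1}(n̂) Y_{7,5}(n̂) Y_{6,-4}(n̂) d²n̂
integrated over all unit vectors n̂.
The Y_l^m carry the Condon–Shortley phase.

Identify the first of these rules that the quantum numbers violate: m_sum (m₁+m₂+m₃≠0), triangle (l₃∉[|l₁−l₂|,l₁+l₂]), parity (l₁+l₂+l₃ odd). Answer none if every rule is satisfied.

none

Σmᵢ = 0  ✓
l₃∈[|l₁−l₂|,l₁+l₂]=[6,8], have l₃=6  ✓
Σlᵢ = 14 ⇒ even  ✓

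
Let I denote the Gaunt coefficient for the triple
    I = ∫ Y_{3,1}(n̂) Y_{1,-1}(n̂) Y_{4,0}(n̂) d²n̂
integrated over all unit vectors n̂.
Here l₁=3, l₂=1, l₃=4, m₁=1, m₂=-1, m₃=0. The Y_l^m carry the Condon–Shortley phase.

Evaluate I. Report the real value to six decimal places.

m-sum 0 ✓  L=8 even ✓  2≤4≤4 ✓
Π(2lᵢ+1) = 7×3×9 = 189
triangle coeff Δ(3,1,4) = 1/252
Σ_t [0,0]: t=0:+1/36 = 1/36
(3j)²=4/63 [(3 1 4; 0 0 0)], sign=+1
Σ_t [0,0]: t=0:+1/96 = 1/96
(3j)²=1/42 [(3 1 4; 1 -1 0)], sign=+1
⇒ 4πI² = 2/7
I = (+1)√(2/7/(4π)) = 0.15078601

0.150786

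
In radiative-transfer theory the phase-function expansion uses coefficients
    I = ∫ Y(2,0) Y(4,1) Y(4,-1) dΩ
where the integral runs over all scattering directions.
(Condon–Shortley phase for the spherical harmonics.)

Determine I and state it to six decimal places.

m-sum 0 ✓  L=10 even ✓  2≤4≤6 ✓
Π(2lᵢ+1) = 5×9×9 = 405
triangle coeff Δ(2,4,4) = 1/13860
Σ_t [0,2]: t=0:+1/192 t=1:−1/36 t=2:+1/192 = -5/288
(3j)²=20/693 [(2 4 4; 0 0 0)], sign=-1
Σ_t [0,2]: t=0:+1/480 t=1:−1/48 t=2:+1/144 = -17/1440
(3j)²=289/13860 [(2 4 4; 0 1 -1)], sign=+1
⇒ 4πI² = 1445/5929
I = (-1)√(1445/5929/(4π)) = -0.13926381

-0.139264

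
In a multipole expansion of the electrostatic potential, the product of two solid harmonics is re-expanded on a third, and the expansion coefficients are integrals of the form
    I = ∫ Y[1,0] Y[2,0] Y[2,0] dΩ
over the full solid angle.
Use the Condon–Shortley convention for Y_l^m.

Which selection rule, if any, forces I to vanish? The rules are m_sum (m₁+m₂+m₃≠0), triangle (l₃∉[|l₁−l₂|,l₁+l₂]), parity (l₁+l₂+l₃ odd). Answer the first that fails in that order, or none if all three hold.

azimuthal sum: 0 + 0 + 0 = 0  ✓
1 ≤ 2 ≤ 3 (triangle on l)  ✓
L = 1 + 2 + 2 = 5 (odd)  ✗

parity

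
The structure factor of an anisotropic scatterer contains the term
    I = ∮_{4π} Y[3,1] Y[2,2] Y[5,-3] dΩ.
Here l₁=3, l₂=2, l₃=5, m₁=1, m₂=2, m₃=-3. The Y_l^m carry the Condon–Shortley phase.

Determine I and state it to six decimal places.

m-sum 0 ✓  L=10 even ✓  1≤5≤5 ✓
Π(2lᵢ+1) = 7×5×11 = 385
triangle coeff Δ(3,2,5) = 1/2310
Σ_t [0,0]: t=0:+1/144 = 1/144
(3j)²=10/231 [(3 2 5; 0 0 0)], sign=-1
Σ_t [0,0]: t=0:+1/1152 = 1/1152
(3j)²=1/33 [(3 2 5; 1 2 -3)], sign=+1
⇒ 4πI² = 50/99
I = (-1)√(50/99/(4π)) = -0.20047604

-0.200476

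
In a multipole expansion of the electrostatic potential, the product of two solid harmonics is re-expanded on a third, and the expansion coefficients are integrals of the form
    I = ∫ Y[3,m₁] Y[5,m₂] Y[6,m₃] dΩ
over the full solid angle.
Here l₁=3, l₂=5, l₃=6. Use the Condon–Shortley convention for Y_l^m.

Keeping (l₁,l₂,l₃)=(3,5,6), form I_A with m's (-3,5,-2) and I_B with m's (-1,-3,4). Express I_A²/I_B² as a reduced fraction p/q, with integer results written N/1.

l's match ⇒ only the (l;m) 3-j factors differ between A and B.
A: triangle coeff Δ(3,5,6) = 1/675675; Σ_t [2,2]: t=2:+1/1935360 = 1/1935360; (3j)²=1/1001 [(3 5 6; -3 5 -2)], sign=+1
B: triangle coeff Δ(3,5,6) = 1/675675; Σ_t [0,2]: t=0:+1/69120 t=1:−1/30240 t=2:+1/322560 = -1/64512; (3j)²=10/1001 [(3 5 6; -1 -3 4)], sign=-1
I_A²/I_B² = (1/1001)/(10/1001) = 1/10

1/10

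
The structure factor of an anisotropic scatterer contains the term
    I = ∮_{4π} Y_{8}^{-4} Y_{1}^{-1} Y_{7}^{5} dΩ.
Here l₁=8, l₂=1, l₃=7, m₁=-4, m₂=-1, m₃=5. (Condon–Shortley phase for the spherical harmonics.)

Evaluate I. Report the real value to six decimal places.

Checks pass: Σm=0; 16 even; l₃=7∈[7,9].
(2·8+1)(2·1+1)(2·7+1) = 765
Δ: 2! 14! 0! / 17! → 1/2040
sum: t=1:−1/25401600 = -1/25401600
3j²(8 1 7; 0 0 0) = Δ·Π!·Σ² = 8/255  (sign +1)
sum: t=0:+1/1916006400 = 1/1916006400
3j²(8 1 7; -4 -1 5) = Δ·Π!·Σ² = 1/340  (sign +1)
combine: 4πI² = 765·8/255·1/340 = 6/85
take √, sign +1: I = 0.07494820

0.074948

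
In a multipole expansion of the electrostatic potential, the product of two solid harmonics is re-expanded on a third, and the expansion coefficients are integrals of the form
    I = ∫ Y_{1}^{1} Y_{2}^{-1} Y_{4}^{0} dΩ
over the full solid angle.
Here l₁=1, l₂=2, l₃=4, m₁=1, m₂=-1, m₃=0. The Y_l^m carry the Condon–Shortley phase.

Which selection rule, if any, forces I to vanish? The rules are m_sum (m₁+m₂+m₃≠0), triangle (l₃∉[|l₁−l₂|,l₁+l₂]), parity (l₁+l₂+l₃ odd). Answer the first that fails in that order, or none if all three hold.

triangle

Σmᵢ = 0  ✓
l₃∈[|l₁−l₂|,l₁+l₂]=[1,3], have l₃=4  ✗
Σlᵢ = 7 ⇒ odd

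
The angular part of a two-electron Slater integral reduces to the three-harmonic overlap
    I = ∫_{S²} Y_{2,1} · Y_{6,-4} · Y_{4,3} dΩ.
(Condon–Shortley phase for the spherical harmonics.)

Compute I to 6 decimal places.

0.246389

m-sum 0 ✓  L=12 even ✓  4≤4≤8 ✓
Π(2lᵢ+1) = 5×13×9 = 585
triangle coeff Δ(2,6,4) = 1/6435
Σ_t [2,2]: t=2:+1/2304 = 1/2304
(3j)²=5/143 [(2 6 4; 0 0 0)], sign=+1
Σ_t [1,1]: t=1:−1/30240 = -1/30240
(3j)²=16/429 [(2 6 4; 1 -4 3)], sign=+1
⇒ 4πI² = 1200/1573
I = (+1)√(1200/1573/(4π)) = 0.24638901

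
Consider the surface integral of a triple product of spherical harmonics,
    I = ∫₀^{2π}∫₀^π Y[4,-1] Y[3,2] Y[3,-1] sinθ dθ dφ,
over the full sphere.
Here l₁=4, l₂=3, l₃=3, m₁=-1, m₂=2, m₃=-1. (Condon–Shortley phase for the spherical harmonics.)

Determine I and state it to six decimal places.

0.145070

Checks pass: Σm=0; 10 even; l₃=3∈[1,7].
(2·4+1)(2·3+1)(2·3+1) = 441
Δ: 4! 4! 2! / 11! → 1/34650
sum: t=1:−1/72 t=2:+1/16 t=3:−1/72 = 5/144
3j²(4 3 3; 0 0 0) = Δ·Π!·Σ² = 2/77  (sign -1)
sum: t=3:−1/48 t=4:+1/144 = -1/72
3j²(4 3 3; -1 2 -1) = Δ·Π!·Σ² = 16/693  (sign -1)
combine: 4πI² = 441·2/77·16/693 = 32/121
take √, sign +1: I = 0.14506992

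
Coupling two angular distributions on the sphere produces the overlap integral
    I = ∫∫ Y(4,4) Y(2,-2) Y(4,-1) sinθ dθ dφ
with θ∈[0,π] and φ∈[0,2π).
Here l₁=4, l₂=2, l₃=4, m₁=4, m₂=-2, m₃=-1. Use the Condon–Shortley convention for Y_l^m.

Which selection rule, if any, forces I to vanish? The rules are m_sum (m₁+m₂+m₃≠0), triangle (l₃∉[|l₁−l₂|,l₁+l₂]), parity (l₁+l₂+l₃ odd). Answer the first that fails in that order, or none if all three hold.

m_sum

Σmᵢ = 1  ✗
l₃∈[|l₁−l₂|,l₁+l₂]=[2,6], have l₃=4
Σlᵢ = 10 ⇒ even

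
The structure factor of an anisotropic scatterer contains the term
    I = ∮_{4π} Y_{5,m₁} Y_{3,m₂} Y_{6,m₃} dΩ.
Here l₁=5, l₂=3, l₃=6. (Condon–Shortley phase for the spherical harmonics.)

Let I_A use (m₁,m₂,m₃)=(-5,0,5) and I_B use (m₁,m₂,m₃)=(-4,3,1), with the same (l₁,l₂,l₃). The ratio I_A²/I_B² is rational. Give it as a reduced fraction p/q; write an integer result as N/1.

Same 5,3,6: normalisation and zero-m 3j drop out of the ratio.
A: Δ: 2! 8! 4! / 15! → 1/675675; sum: t=2:+1/483840 = 1/483840; 3j²(5 3 6; -5 0 5) = Δ·Π!·Σ² = 3/91  (sign -1)
B: Δ: 2! 8! 4! / 15! → 1/675675; sum: t=2:+1/241920 = 1/241920; 3j²(5 3 6; -4 3 1) = Δ·Π!·Σ² = 4/1001  (sign -1)
I_A²/I_B² = (3/91)/(4/1001) = 33/4

33/4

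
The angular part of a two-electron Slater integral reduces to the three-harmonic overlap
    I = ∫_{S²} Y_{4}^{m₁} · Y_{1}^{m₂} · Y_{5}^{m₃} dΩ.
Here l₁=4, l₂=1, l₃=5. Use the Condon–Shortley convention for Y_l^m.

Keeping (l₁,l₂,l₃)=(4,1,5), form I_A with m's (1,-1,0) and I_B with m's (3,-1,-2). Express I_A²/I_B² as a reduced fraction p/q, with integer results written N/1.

Same 4,1,5: normalisation and zero-m 3j drop out of the ratio.
A: Δ: 0! 8! 2! / 11! → 1/495; sum: t=0:+1/1440 = 1/1440; 3j²(4 1 5; 1 -1 0) = Δ·Π!·Σ² = 2/99  (sign -1)
B: Δ: 0! 8! 2! / 11! → 1/495; sum: t=0:+1/10080 = 1/10080; 3j²(4 1 5; 3 -1 -2) = Δ·Π!·Σ² = 1/165  (sign -1)
I_A²/I_B² = (2/99)/(1/165) = 10/3

10/3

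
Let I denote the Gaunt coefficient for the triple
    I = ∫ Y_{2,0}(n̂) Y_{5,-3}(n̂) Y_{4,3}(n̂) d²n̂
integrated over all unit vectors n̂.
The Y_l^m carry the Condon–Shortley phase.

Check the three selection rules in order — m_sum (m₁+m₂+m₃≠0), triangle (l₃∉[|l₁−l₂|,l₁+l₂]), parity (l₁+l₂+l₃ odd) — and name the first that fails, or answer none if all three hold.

parity

azimuthal sum: 0 − 3 + 3 = 0  ✓
3 ≤ 4 ≤ 7 (triangle on l)  ✓
L = 2 + 5 + 4 = 11 (odd)  ✗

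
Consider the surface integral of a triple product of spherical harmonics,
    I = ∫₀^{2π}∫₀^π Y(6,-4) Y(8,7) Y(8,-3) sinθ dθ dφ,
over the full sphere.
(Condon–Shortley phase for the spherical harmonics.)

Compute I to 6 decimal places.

0.150215

m-sum 0 ✓  L=22 even ✓  2≤8≤14 ✓
Π(2lᵢ+1) = 13×17×17 = 3757
triangle coeff Δ(6,8,8) = 1/13742520792
Σ_t [0,6]: t=0:+1/41803776000 t=1:−1/435456000 t=2:+1/39813120 t=3:−1/18662400 t=4:+1/39813120 t=5:−1/435456000 t=6:+1/41803776000 = -11/1393459200
(3j)²=600/96577 [(6 8 8; 0 0 0)], sign=-1
Σ_t [5,6]: t=5:−1/52254720000 t=6:+1/12541132800 = 19/313528320000
(3j)²=19/1564 [(6 8 8; -4 7 -3)], sign=-1
⇒ 4πI² = 150/529
I = (+1)√(150/529/(4π)) = 0.15021485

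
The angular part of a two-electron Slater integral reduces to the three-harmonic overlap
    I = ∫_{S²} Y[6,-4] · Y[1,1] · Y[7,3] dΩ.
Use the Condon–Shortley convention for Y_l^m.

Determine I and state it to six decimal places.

-0.085707

Rules hold: Σm=0, L=14 even, 5≤7≤7.
N = 13·3·15 = 585
Δ = 0!·12!·2!/15! = 1/1365
Racah Σ t=0..0: t=0:+1/518400 = 1/518400
⇒ 3j(6 1 7; 0 0 0)² = 7/195, sgn -1
Racah Σ t=0..0: t=0:+1/14515200 = 1/14515200
⇒ 3j(6 1 7; -4 1 3)² = 2/455, sgn +1
4πI² = N·(3j₀)²·(3jₘ)² = 6/65
I = -1·√(0.0923077/4π) = -0.08570655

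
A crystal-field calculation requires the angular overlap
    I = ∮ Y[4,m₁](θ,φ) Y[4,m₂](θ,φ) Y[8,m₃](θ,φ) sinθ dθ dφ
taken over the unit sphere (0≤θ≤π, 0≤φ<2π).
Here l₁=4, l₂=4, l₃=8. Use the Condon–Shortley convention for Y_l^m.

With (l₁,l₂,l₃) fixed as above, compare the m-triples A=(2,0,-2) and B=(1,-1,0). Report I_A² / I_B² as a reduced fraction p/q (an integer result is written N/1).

225/224

Same 4,4,8: normalisation and zero-m 3j drop out of the ratio.
A: Δ: 0! 8! 8! / 17! → 1/218790; sum: t=0:+1/829440 = 1/829440; 3j²(4 4 8; 2 0 -2) = Δ·Π!·Σ² = 35/2431  (sign +1)
B: Δ: 0! 8! 8! / 17! → 1/218790; sum: t=0:+1/518400 = 1/518400; 3j²(4 4 8; 1 -1 0) = Δ·Π!·Σ² = 1568/109395  (sign +1)
I_A²/I_B² = (35/2431)/(1568/109395) = 225/224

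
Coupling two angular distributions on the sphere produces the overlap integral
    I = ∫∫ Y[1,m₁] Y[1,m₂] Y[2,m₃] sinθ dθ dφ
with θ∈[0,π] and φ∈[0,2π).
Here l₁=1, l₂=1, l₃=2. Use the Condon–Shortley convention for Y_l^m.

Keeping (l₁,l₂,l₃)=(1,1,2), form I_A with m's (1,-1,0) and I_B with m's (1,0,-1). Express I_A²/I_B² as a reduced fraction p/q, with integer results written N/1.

1/3

l's match ⇒ only the (l;m) 3-j factors differ between A and B.
A: triangle coeff Δ(1,1,2) = 1/30; Σ_t [0,0]: t=0:+1/4 = 1/4; (3j)²=1/30 [(1 1 2; 1 -1 0)], sign=+1
B: triangle coeff Δ(1,1,2) = 1/30; Σ_t [0,0]: t=0:+1/2 = 1/2; (3j)²=1/10 [(1 1 2; 1 0 -1)], sign=-1
I_A²/I_B² = (1/30)/(1/10) = 1/3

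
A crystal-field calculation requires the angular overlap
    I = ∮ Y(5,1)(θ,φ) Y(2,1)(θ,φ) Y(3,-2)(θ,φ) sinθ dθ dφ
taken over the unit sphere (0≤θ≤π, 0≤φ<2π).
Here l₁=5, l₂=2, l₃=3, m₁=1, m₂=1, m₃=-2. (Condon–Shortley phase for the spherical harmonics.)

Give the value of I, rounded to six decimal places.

-0.117387

Rules hold: Σm=0, L=10 even, 3≤3≤7.
N = 11·5·7 = 385
Δ = 4!·6!·0!/11! = 1/2310
Racah Σ t=2..2: t=2:+1/144 = 1/144
⇒ 3j(5 2 3; 0 0 0)² = 10/231, sgn -1
Racah Σ t=3..3: t=3:−1/720 = -1/720
⇒ 3j(5 2 3; 1 1 -2)² = 4/385, sgn +1
4πI² = N·(3j₀)²·(3jₘ)² = 40/231
I = -1·√(0.17316/4π) = -0.11738675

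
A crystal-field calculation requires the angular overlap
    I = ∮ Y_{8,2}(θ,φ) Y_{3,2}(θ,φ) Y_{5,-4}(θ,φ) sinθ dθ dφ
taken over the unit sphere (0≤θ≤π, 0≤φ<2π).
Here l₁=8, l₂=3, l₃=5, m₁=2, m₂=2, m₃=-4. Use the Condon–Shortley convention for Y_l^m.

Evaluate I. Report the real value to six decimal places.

m-sum 0 ✓  L=16 even ✓  5≤5≤11 ✓
Π(2lᵢ+1) = 17×7×11 = 1309
triangle coeff Δ(8,3,5) = 1/136136
Σ_t [3,3]: t=3:−1/518400 = -1/518400
(3j)²=56/2431 [(8 3 5; 0 0 0)], sign=+1
Σ_t [5,5]: t=5:−1/43545600 = -1/43545600
(3j)²=15/34034 [(8 3 5; 2 2 -4)], sign=+1
⇒ 4πI² = 420/31603
I = (+1)√(420/31603/(4π)) = 0.03252038

0.032520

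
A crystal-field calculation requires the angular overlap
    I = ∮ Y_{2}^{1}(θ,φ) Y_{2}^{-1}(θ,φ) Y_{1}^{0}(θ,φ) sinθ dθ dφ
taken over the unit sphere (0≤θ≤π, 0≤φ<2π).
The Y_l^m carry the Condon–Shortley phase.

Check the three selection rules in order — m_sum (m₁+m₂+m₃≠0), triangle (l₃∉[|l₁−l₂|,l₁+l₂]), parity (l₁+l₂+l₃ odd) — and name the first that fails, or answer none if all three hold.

parity

azimuthal sum: 1 − 1 + 0 = 0  ✓
0 ≤ 1 ≤ 4 (triangle on l)  ✓
L = 2 + 2 + 1 = 5 (odd)  ✗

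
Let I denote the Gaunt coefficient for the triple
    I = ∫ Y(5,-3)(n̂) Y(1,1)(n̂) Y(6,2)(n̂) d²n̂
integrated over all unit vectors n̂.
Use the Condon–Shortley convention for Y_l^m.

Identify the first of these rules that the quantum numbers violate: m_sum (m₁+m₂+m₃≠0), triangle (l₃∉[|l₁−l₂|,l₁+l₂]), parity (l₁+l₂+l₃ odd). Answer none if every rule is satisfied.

azimuthal sum: -3 + 1 + 2 = 0  ✓
4 ≤ 6 ≤ 6 (triangle on l)  ✓
L = 5 + 1 + 6 = 12 (even)  ✓

none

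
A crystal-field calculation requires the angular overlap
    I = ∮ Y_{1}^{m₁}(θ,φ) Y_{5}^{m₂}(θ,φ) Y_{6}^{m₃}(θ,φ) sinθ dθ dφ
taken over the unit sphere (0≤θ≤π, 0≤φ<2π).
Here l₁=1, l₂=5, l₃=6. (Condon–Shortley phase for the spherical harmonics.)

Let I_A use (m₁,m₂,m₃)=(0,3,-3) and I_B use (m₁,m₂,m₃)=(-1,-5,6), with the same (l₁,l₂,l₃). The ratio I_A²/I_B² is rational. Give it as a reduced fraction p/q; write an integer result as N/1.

Shared (l₁,l₂,l₃)=(1,5,6): N and (l;000)² cancel in I_A²/I_B².
A: Δ = 0!·2!·10!/13! = 1/858; Racah Σ t=0..0: t=0:+1/80640 = 1/80640; ⇒ 3j(1 5 6; 0 3 -3)² = 9/286, sgn -1
B: Δ = 0!·2!·10!/13! = 1/858; Racah Σ t=0..0: t=0:+1/7257600 = 1/7257600; ⇒ 3j(1 5 6; -1 -5 6)² = 1/13, sgn +1
I_A²/I_B² = (9/286)/(1/13) = 9/22

9/22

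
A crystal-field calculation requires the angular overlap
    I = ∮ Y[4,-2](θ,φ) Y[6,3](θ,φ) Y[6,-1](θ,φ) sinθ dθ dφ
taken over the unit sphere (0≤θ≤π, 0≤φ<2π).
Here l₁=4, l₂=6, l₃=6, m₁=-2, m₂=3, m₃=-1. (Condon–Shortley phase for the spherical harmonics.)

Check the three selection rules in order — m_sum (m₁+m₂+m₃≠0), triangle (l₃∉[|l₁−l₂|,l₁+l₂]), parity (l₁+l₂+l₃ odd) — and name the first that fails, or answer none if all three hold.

none

m₁+m₂+m₃ = -2 + 3 − 1 = 0  ✓
triangle: |4−6|=2 ≤ l₃=6 ≤ 4+6=10  ✓
parity: l₁+l₂+l₃ = 16 is even  ✓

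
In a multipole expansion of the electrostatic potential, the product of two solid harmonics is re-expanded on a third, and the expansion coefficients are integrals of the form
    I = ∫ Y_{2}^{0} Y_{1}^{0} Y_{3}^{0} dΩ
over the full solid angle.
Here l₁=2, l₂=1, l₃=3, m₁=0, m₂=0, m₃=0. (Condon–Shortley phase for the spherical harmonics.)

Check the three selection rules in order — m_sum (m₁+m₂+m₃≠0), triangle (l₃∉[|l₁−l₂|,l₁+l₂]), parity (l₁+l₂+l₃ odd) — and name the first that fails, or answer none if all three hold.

none

azimuthal sum: 0 + 0 + 0 = 0  ✓
1 ≤ 3 ≤ 3 (triangle on l)  ✓
L = 2 + 1 + 3 = 6 (even)  ✓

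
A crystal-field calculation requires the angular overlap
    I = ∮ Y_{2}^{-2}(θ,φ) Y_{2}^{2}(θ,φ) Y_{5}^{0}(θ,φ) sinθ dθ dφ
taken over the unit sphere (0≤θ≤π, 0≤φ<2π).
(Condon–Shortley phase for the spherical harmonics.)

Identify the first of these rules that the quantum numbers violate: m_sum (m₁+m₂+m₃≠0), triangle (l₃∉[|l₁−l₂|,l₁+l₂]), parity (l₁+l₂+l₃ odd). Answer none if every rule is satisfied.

triangle

m₁+m₂+m₃ = -2 + 2 + 0 = 0  ✓
triangle: |2−2|=0 ≤ l₃=5 ≤ 2+2=4  ✗
parity: l₁+l₂+l₃ = 9 is odd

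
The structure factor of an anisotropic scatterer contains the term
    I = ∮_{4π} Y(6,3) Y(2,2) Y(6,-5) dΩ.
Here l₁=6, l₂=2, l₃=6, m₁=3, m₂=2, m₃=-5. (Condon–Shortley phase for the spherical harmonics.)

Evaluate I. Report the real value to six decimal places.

0.120286

Rules hold: Σm=0, L=14 even, 4≤6≤8.
N = 13·5·13 = 845
Δ = 2!·10!·2!/15! = 1/90090
Racah Σ t=0..2: t=0:+1/69120 t=1:−1/14400 t=2:+1/69120 = -7/172800
⇒ 3j(6 2 6; 0 0 0)² = 14/715, sgn -1
Racah Σ t=2..2: t=2:+1/1451520 = 1/1451520
⇒ 3j(6 2 6; 3 2 -5)² = 1/91, sgn -1
4πI² = N·(3j₀)²·(3jₘ)² = 2/11
I = +1·√(0.181818/4π) = 0.12028562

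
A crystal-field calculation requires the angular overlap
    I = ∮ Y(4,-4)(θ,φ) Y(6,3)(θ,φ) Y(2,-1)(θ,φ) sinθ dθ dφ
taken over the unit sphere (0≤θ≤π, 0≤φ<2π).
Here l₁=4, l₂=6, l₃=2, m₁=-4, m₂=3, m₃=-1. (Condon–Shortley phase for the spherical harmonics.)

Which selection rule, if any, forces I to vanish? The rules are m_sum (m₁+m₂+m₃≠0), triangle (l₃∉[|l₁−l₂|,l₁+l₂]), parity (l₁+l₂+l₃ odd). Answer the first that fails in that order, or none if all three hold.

m₁+m₂+m₃ = -4 + 3 − 1 = -2  ✗
triangle: |4−6|=2 ≤ l₃=2 ≤ 4+6=10
parity: l₁+l₂+l₃ = 12 is even

m_sum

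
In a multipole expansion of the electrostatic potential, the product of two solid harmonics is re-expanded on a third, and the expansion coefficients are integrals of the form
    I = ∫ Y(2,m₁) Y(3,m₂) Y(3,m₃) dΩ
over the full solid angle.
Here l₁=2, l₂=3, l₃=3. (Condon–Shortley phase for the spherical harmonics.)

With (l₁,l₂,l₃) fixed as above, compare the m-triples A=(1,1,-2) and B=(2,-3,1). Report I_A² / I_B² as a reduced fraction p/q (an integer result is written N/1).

Shared (l₁,l₂,l₃)=(2,3,3): N and (l;000)² cancel in I_A²/I_B².
A: Δ = 2!·2!·4!/9! = 1/3780; Racah Σ t=0..1: t=0:+1/48 t=1:−1/12 = -1/16; ⇒ 3j(2 3 3; 1 1 -2)² = 1/28, sgn +1
B: Δ = 2!·2!·4!/9! = 1/3780; Racah Σ t=0..0: t=0:+1/96 = 1/96; ⇒ 3j(2 3 3; 2 -3 1)² = 1/42, sgn +1
I_A²/I_B² = (1/28)/(1/42) = 3/2

3/2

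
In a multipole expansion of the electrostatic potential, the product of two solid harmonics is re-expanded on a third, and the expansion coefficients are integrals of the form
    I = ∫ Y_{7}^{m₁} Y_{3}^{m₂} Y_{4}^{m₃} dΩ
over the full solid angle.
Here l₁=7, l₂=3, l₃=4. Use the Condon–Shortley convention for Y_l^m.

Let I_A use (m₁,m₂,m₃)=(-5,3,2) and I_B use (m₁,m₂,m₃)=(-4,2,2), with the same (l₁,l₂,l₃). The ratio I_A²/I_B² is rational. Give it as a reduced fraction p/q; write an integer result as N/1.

l's match ⇒ only the (l;m) 3-j factors differ between A and B.
A: triangle coeff Δ(7,3,4) = 1/45045; Σ_t [6,6]: t=6:+1/1036800 = 1/1036800; (3j)²=4/195 [(7 3 4; -5 3 2)], sign=+1
B: triangle coeff Δ(7,3,4) = 1/45045; Σ_t [5,5]: t=5:−1/172800 = -1/172800; (3j)²=2/65 [(7 3 4; -4 2 2)], sign=-1
I_A²/I_B² = (4/195)/(2/65) = 2/3

2/3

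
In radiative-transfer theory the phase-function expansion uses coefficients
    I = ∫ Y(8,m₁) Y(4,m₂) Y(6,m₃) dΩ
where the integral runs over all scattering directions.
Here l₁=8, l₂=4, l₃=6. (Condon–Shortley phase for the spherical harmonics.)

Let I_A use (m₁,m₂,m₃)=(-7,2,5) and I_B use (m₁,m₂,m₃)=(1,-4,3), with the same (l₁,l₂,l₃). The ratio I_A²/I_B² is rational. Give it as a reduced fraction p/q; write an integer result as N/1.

Shared (l₁,l₂,l₃)=(8,4,6): N and (l;000)² cancel in I_A²/I_B².
A: Δ = 6!·10!·2!/19! = 1/23279256; Racah Σ t=5..6: t=5:−1/435456000 t=6:+1/522547200 = -1/2612736000; ⇒ 3j(8 4 6; -7 2 5)² = 11/23256, sgn +1
B: Δ = 6!·10!·2!/19! = 1/23279256; Racah Σ t=0..0: t=0:+1/43545600 = 1/43545600; ⇒ 3j(8 4 6; 1 -4 3)² = 168/46189, sgn -1
I_A²/I_B² = (11/23256)/(168/46189) = 1573/12096

1573/12096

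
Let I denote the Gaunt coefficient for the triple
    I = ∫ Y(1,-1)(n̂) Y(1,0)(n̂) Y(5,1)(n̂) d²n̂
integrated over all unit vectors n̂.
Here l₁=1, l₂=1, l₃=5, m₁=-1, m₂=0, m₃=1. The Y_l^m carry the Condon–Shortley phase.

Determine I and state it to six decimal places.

0.000000

|1−1|≤5≤1+1 violated ⇒ I = 0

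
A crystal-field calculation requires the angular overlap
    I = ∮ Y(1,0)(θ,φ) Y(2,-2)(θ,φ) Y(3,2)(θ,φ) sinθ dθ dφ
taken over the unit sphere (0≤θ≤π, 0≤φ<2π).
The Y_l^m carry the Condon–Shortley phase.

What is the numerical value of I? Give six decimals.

0.184674

Checks pass: Σm=0; 6 even; l₃=3∈[1,3].
(2·1+1)(2·2+1)(2·3+1) = 105
Δ: 0! 2! 4! / 7! → 1/105
sum: t=0:+1/4 = 1/4
3j²(1 2 3; 0 0 0) = Δ·Π!·Σ² = 3/35  (sign -1)
sum: t=0:+1/24 = 1/24
3j²(1 2 3; 0 -2 2) = Δ·Π!·Σ² = 1/21  (sign -1)
combine: 4πI² = 105·3/35·1/21 = 3/7
take √, sign +1: I = 0.18467439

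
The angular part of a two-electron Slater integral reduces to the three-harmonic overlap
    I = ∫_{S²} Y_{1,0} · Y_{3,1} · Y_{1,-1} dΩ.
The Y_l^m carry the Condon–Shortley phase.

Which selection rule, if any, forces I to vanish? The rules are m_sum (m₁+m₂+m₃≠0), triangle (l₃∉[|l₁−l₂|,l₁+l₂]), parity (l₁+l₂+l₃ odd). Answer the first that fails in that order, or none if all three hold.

Σmᵢ = 0  ✓
l₃∈[|l₁−l₂|,l₁+l₂]=[2,4], have l₃=1  ✗
Σlᵢ = 5 ⇒ odd

triangle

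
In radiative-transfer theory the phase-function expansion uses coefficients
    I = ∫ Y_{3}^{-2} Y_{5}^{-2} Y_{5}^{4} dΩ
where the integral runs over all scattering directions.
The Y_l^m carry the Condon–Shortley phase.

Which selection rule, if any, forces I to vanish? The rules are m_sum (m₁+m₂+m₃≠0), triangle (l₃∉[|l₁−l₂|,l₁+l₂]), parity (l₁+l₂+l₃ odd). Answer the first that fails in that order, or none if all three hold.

parity

Σmᵢ = 0  ✓
l₃∈[|l₁−l₂|,l₁+l₂]=[2,8], have l₃=5  ✓
Σlᵢ = 13 ⇒ odd  ✗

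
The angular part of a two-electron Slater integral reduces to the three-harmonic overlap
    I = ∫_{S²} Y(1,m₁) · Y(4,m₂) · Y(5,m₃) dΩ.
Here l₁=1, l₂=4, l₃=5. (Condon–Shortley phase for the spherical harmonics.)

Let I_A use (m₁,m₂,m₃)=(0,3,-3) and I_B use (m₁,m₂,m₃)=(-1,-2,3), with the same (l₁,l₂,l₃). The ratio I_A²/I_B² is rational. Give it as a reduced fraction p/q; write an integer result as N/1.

4/7

l's match ⇒ only the (l;m) 3-j factors differ between A and B.
A: triangle coeff Δ(1,4,5) = 1/495; Σ_t [0,0]: t=0:+1/5040 = 1/5040; (3j)²=16/495 [(1 4 5; 0 3 -3)], sign=+1
B: triangle coeff Δ(1,4,5) = 1/495; Σ_t [0,0]: t=0:+1/2880 = 1/2880; (3j)²=28/495 [(1 4 5; -1 -2 3)], sign=+1
I_A²/I_B² = (16/495)/(28/495) = 4/7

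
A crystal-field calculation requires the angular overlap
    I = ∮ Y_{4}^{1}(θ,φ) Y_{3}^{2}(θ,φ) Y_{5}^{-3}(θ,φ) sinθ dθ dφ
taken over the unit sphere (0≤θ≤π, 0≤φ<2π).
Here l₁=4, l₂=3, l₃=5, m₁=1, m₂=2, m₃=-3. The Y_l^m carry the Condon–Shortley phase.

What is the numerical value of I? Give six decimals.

-0.035836

Checks pass: Σm=0; 12 even; l₃=5∈[1,7].
(2·4+1)(2·3+1)(2·5+1) = 693
Δ: 2! 6! 4! / 13! → 1/180180
sum: t=0:+1/576 t=1:−1/144 t=2:+1/576 = -1/288
3j²(4 3 5; 0 0 0) = Δ·Π!·Σ² = 20/1001  (sign +1)
sum: t=1:−1/1152 t=2:+1/1440 = -1/5760
3j²(4 3 5; 1 2 -3) = Δ·Π!·Σ² = 1/858  (sign -1)
combine: 4πI² = 693·20/1001·1/858 = 30/1859
take √, sign -1: I = -0.03583571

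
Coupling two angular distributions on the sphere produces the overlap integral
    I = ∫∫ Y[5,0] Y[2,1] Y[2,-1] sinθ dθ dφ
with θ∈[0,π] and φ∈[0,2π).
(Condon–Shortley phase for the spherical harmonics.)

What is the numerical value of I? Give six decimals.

|5−2|≤2≤5+2 violated ⇒ I = 0

0.000000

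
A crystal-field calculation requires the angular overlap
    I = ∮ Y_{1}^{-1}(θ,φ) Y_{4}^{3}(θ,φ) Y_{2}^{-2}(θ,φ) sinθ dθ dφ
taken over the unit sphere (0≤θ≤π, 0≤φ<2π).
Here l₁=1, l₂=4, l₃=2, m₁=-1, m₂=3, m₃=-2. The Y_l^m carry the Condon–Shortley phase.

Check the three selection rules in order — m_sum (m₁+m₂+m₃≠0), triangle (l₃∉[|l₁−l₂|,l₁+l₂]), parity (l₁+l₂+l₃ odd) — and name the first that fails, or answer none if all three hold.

m₁+m₂+m₃ = -1 + 3 − 2 = 0  ✓
triangle: |1−4|=3 ≤ l₃=2 ≤ 1+4=5  ✗
parity: l₁+l₂+l₃ = 7 is odd

triangle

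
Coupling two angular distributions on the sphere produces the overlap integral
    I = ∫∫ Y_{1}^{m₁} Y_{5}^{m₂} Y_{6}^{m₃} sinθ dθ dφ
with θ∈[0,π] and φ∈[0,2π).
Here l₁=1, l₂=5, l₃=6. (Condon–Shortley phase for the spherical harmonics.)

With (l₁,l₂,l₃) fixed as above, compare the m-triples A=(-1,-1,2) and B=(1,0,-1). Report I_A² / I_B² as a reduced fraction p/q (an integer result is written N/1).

Same 1,5,6: normalisation and zero-m 3j drop out of the ratio.
A: Δ: 0! 2! 10! / 13! → 1/858; sum: t=0:+1/34560 = 1/34560; 3j²(1 5 6; -1 -1 2) = Δ·Π!·Σ² = 14/429  (sign +1)
B: Δ: 0! 2! 10! / 13! → 1/858; sum: t=0:+1/28800 = 1/28800; 3j²(1 5 6; 1 0 -1) = Δ·Π!·Σ² = 7/286  (sign -1)
I_A²/I_B² = (14/429)/(7/286) = 4/3

4/3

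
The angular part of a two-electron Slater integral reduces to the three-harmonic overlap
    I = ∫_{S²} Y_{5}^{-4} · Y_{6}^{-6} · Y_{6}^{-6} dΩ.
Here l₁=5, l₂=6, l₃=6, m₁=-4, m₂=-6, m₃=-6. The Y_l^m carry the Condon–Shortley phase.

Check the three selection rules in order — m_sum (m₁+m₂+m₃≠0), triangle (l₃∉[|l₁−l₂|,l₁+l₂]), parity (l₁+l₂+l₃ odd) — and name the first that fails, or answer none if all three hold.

Σmᵢ = -16  ✗
l₃∈[|l₁−l₂|,l₁+l₂]=[1,11], have l₃=6
Σlᵢ = 17 ⇒ odd

m_sum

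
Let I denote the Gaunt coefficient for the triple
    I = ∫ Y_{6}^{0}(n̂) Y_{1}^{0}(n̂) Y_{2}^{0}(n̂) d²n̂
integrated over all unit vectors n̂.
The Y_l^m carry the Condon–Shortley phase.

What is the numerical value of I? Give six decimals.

0.000000

l₃=2 ∉ [5,7] — triangle fails ⇒ I = 0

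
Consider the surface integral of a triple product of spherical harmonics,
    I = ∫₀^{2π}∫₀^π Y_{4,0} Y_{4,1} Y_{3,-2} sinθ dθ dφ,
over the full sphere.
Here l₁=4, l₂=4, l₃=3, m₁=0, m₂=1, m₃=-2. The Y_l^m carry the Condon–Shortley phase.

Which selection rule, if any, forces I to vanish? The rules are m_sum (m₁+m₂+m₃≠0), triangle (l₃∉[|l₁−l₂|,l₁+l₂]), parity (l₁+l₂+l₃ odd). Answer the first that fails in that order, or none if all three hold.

azimuthal sum: 0 + 1 − 2 = -1  ✗
0 ≤ 3 ≤ 8 (triangle on l)
L = 4 + 4 + 3 = 11 (odd)

m_sum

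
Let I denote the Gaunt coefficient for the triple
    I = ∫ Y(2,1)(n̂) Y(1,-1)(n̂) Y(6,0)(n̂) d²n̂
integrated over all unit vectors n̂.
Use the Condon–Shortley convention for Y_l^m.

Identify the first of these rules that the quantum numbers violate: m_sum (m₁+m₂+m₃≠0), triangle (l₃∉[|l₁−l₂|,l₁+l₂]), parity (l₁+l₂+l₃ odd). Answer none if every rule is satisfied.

azimuthal sum: 1 − 1 + 0 = 0  ✓
1 ≤ 6 ≤ 3 (triangle on l)  ✗
L = 2 + 1 + 6 = 9 (odd)

triangle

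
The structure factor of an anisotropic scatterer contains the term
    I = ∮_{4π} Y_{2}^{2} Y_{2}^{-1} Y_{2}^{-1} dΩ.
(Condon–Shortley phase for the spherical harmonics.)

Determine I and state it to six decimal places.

Rules hold: Σm=0, L=6 even, 0≤2≤4.
N = 5·5·5 = 125
Δ = 2!·2!·2!/7! = 1/630
Racah Σ t=0..2: t=0:+1/8 t=1:−1/1 t=2:+1/8 = -3/4
⇒ 3j(2 2 2; 0 0 0)² = 2/35, sgn -1
Racah Σ t=0..0: t=0:+1/4 = 1/4
⇒ 3j(2 2 2; 2 -1 -1)² = 3/35, sgn -1
4πI² = N·(3j₀)²·(3jₘ)² = 30/49
I = +1·√(0.612245/4π) = 0.22072812

0.220728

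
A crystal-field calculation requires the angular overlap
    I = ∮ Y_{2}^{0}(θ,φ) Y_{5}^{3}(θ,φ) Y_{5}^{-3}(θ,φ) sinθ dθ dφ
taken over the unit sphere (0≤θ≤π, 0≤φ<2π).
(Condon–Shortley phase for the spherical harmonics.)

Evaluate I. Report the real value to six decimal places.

-0.016174

Checks pass: Σm=0; 12 even; l₃=5∈[3,7].
(2·2+1)(2·5+1)(2·5+1) = 605
Δ: 2! 2! 8! / 13! → 1/38610
sum: t=0:+1/2880 t=1:−1/576 t=2:+1/2880 = -1/960
3j²(2 5 5; 0 0 0) = Δ·Π!·Σ² = 10/429  (sign +1)
sum: t=0:+1/161280 t=1:−1/5040 t=2:+1/5760 = -1/53760
3j²(2 5 5; 0 3 -3) = Δ·Π!·Σ² = 1/4290  (sign -1)
combine: 4πI² = 605·10/429·1/4290 = 5/1521
take √, sign -1: I = -0.01617393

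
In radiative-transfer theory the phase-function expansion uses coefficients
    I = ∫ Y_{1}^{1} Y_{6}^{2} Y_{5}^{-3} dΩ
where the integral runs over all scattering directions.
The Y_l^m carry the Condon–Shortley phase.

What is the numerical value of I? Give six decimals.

0.100084

Checks pass: Σm=0; 12 even; l₃=5∈[5,7].
(2·1+1)(2·6+1)(2·5+1) = 429
Δ: 2! 0! 10! / 13! → 1/858
sum: t=1:−1/14400 = -1/14400
3j²(1 6 5; 0 0 0) = Δ·Π!·Σ² = 6/143  (sign +1)
sum: t=0:+1/161280 = 1/161280
3j²(1 6 5; 1 2 -3) = Δ·Π!·Σ² = 1/143  (sign +1)
combine: 4πI² = 429·6/143·1/143 = 18/143
take √, sign +1: I = 0.10008369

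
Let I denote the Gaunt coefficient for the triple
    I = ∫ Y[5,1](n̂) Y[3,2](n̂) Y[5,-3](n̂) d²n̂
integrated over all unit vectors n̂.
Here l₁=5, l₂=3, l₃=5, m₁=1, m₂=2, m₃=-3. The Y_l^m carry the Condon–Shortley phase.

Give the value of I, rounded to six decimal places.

Σlᵢ=13 odd — θ-integrand is odd under cosθ→−cosθ; I=0

0.000000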